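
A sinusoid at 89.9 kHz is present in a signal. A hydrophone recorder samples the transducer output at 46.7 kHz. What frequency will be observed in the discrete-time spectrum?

3.5 kHz

89.9 kHz mod fs = 43.2 kHz.
43.2 kHz > fs/2 = 23.35 kHz, folds to fs − 43.2 kHz = 3.5 kHz.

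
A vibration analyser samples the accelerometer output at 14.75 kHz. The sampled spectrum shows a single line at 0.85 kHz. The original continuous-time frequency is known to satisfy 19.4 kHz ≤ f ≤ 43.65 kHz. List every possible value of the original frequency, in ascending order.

28.65 kHz, 30.35 kHz, 43.4 kHz

Frequencies that alias to 0.85 kHz are k·fs ± 0.85 kHz for integer k ≥ 0.
k=0: 0.85 kHz.
k=1: 13.9 kHz, 15.6 kHz.
k=2: 28.65 kHz, 30.35 kHz.
k=3: 43.4 kHz, 45.1 kHz.
k=4: 58.15 kHz, 59.85 kHz.
Within [19.4 kHz, 43.65 kHz]: 28.65 kHz, 30.35 kHz, 43.4 kHz.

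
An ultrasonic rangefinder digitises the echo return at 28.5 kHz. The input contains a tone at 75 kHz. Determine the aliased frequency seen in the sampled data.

75 kHz mod fs = 18 kHz.
18 kHz > fs/2 = 14.25 kHz, folds to fs − 18 kHz = 10.5 kHz.

10.5 kHz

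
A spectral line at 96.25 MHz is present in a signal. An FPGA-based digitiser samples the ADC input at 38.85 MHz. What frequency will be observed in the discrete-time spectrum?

96.25 MHz mod fs = 18.55 MHz.
18.55 MHz ≤ fs/2 = 19.425 MHz, appears at 18.55 MHz.

18.55 MHz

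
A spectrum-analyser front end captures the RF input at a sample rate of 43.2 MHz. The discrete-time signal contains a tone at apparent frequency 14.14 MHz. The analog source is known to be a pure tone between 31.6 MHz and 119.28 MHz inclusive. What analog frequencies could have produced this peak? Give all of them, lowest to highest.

Frequencies that alias to 14.14 MHz are k·fs ± 14.14 MHz for integer k ≥ 0.
k=0: 14.14 MHz.
k=1: 29.06 MHz, 57.34 MHz.
k=2: 72.26 MHz, 100.54 MHz.
k=3: 115.46 MHz, 143.74 MHz.
k=4: 158.66 MHz, 186.94 MHz.
Within [31.6 MHz, 119.28 MHz]: 57.34 MHz, 72.26 MHz, 100.54 MHz, 115.46 MHz.

57.34 MHz, 72.26 MHz, 100.54 MHz, 115.46 MHz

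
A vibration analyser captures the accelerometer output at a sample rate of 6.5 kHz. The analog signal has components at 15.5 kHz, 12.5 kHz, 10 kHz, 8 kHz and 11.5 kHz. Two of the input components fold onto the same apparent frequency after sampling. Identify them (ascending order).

fs/2 = 3.25 kHz.
15.5 kHz mod fs = 2.5 kHz.
2.5 kHz ≤ fs/2 = 3.25 kHz, appears at 2.5 kHz.
12.5 kHz mod fs = 6 kHz.
6 kHz > fs/2 = 3.25 kHz, folds to fs − 6 kHz = 0.5 kHz.
10 kHz mod fs = 3.5 kHz.
3.5 kHz > fs/2 = 3.25 kHz, folds to fs − 3.5 kHz = 3 kHz.
8 kHz mod fs = 1.5 kHz.
1.5 kHz ≤ fs/2 = 3.25 kHz, appears at 1.5 kHz.
11.5 kHz mod fs = 5 kHz.
5 kHz > fs/2 = 3.25 kHz, folds to fs − 5 kHz = 1.5 kHz.
8 kHz and 11.5 kHz both map to 1.5 kHz.

8 kHz, 11.5 kHz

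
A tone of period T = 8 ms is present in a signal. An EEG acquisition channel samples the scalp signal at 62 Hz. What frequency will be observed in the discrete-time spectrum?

T = 8 ms → f = 1/T = 125 Hz.
125 Hz mod fs = 1 Hz.
1 Hz ≤ fs/2 = 31 Hz, appears at 1 Hz.

1 Hz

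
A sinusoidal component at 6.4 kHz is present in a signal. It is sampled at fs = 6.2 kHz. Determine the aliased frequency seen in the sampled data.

6.4 kHz mod fs = 0.2 kHz.
0.2 kHz ≤ fs/2 = 3.1 kHz, appears at 0.2 kHz.

0.2 kHz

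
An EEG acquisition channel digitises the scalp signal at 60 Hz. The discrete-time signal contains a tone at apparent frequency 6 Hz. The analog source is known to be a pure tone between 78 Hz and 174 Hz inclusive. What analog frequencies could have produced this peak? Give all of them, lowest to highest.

Frequencies that alias to 6 Hz are k·fs ± 6 Hz for integer k ≥ 0.
k=0: 6 Hz.
k=1: 54 Hz, 66 Hz.
k=2: 114 Hz, 126 Hz.
k=3: 174 Hz, 186 Hz.
k=4: 234 Hz, 246 Hz.
Within [78 Hz, 174 Hz]: 114 Hz, 126 Hz, 174 Hz.

114 Hz, 126 Hz, 174 Hz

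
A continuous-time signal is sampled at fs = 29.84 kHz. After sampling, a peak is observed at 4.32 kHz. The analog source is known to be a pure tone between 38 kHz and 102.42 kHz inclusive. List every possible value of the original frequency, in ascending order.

Frequencies that alias to 4.32 kHz are k·fs ± 4.32 kHz for integer k ≥ 0.
k=0: 4.32 kHz.
k=1: 25.52 kHz, 34.16 kHz.
k=2: 55.36 kHz, 64 kHz.
k=3: 85.2 kHz, 93.84 kHz.
k=4: 115.04 kHz, 123.68 kHz.
Within [38 kHz, 102.42 kHz]: 55.36 kHz, 64 kHz, 85.2 kHz, 93.84 kHz.

55.36 kHz, 64 kHz, 85.2 kHz, 93.84 kHz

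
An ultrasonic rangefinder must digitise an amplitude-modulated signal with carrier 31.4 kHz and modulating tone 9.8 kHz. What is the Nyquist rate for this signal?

AM sidebands sit at fc ± fm = 21.6 kHz and 41.2 kHz.
Highest-frequency component: 41.2 kHz.
Nyquist rate = 2 × 41.2 kHz = 82.4 kHz.

82.4 kHz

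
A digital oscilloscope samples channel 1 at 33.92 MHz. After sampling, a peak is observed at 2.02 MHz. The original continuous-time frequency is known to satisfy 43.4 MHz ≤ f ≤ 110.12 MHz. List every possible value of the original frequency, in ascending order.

65.82 MHz, 69.86 MHz, 99.74 MHz, 103.78 MHz

Frequencies that alias to 2.02 MHz are k·fs ± 2.02 MHz for integer k ≥ 0.
k=0: 2.02 MHz.
k=1: 31.9 MHz, 35.94 MHz.
k=2: 65.82 MHz, 69.86 MHz.
k=3: 99.74 MHz, 103.78 MHz.
k=4: 133.66 MHz, 137.7 MHz.
Within [43.4 MHz, 110.12 MHz]: 65.82 MHz, 69.86 MHz, 99.74 MHz, 103.78 MHz.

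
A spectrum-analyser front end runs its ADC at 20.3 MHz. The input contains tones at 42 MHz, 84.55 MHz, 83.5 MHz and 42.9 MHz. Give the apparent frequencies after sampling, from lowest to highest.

fs/2 = 10.15 MHz.
42 MHz mod fs = 1.4 MHz.
1.4 MHz ≤ fs/2 = 10.15 MHz, appears at 1.4 MHz.
84.55 MHz mod fs = 3.35 MHz.
3.35 MHz ≤ fs/2 = 10.15 MHz, appears at 3.35 MHz.
83.5 MHz mod fs = 2.3 MHz.
2.3 MHz ≤ fs/2 = 10.15 MHz, appears at 2.3 MHz.
42.9 MHz mod fs = 2.3 MHz.
2.3 MHz ≤ fs/2 = 10.15 MHz, appears at 2.3 MHz.
Distinct values: {1.4 MHz, 2.3 MHz, 3.35 MHz}.

1.4 MHz, 2.3 MHz, 3.35 MHz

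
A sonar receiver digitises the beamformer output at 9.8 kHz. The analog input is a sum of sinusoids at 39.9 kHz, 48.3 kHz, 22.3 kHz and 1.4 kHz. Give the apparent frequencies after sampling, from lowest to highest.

fs/2 = 4.9 kHz.
39.9 kHz mod fs = 0.7 kHz.
0.7 kHz ≤ fs/2 = 4.9 kHz, appears at 0.7 kHz.
48.3 kHz mod fs = 9.1 kHz.
9.1 kHz > fs/2 = 4.9 kHz, folds to fs − 9.1 kHz = 0.7 kHz.
22.3 kHz mod fs = 2.7 kHz.
2.7 kHz ≤ fs/2 = 4.9 kHz, appears at 2.7 kHz.
1.4 kHz ≤ fs/2 = 4.9 kHz, passes unchanged.
Distinct values: {0.7 kHz, 1.4 kHz, 2.7 kHz}.

0.7 kHz, 1.4 kHz, 2.7 kHz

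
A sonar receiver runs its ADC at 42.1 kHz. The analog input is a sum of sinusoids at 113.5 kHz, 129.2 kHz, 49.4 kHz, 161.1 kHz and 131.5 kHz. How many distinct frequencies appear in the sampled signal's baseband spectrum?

4

fs/2 = 21.05 kHz.
113.5 kHz mod fs = 29.3 kHz.
29.3 kHz > fs/2 = 21.05 kHz, folds to fs − 29.3 kHz = 12.8 kHz.
129.2 kHz mod fs = 2.9 kHz.
2.9 kHz ≤ fs/2 = 21.05 kHz, appears at 2.9 kHz.
49.4 kHz mod fs = 7.3 kHz.
7.3 kHz ≤ fs/2 = 21.05 kHz, appears at 7.3 kHz.
161.1 kHz mod fs = 34.8 kHz.
34.8 kHz > fs/2 = 21.05 kHz, folds to fs − 34.8 kHz = 7.3 kHz.
131.5 kHz mod fs = 5.2 kHz.
5.2 kHz ≤ fs/2 = 21.05 kHz, appears at 5.2 kHz.
Distinct values: {2.9 kHz, 5.2 kHz, 7.3 kHz, 12.8 kHz} → 4.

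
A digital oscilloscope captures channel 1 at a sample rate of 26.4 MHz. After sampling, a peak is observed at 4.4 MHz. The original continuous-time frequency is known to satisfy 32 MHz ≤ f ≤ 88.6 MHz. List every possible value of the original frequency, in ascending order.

48.4 MHz, 57.2 MHz, 74.8 MHz, 83.6 MHz

Frequencies that alias to 4.4 MHz are k·fs ± 4.4 MHz for integer k ≥ 0.
k=0: 4.4 MHz.
k=1: 22 MHz, 30.8 MHz.
k=2: 48.4 MHz, 57.2 MHz.
k=3: 74.8 MHz, 83.6 MHz.
k=4: 101.2 MHz, 110 MHz.
Within [32 MHz, 88.6 MHz]: 48.4 MHz, 57.2 MHz, 74.8 MHz, 83.6 MHz.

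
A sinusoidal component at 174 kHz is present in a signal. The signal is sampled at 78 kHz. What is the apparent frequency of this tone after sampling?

174 kHz mod fs = 18 kHz.
18 kHz ≤ fs/2 = 39 kHz, appears at 18 kHz.

18 kHz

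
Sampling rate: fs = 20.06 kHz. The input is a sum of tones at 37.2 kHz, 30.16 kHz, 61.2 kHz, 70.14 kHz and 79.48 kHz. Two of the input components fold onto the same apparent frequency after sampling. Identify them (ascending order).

30.16 kHz, 70.14 kHz

fs/2 = 10.03 kHz.
37.2 kHz mod fs = 17.14 kHz.
17.14 kHz > fs/2 = 10.03 kHz, folds to fs − 17.14 kHz = 2.92 kHz.
30.16 kHz mod fs = 10.1 kHz.
10.1 kHz > fs/2 = 10.03 kHz, folds to fs − 10.1 kHz = 9.96 kHz.
61.2 kHz mod fs = 1.02 kHz.
1.02 kHz ≤ fs/2 = 10.03 kHz, appears at 1.02 kHz.
70.14 kHz mod fs = 9.96 kHz.
9.96 kHz ≤ fs/2 = 10.03 kHz, appears at 9.96 kHz.
79.48 kHz mod fs = 19.3 kHz.
19.3 kHz > fs/2 = 10.03 kHz, folds to fs − 19.3 kHz = 0.76 kHz.
30.16 kHz and 70.14 kHz both map to 9.96 kHz.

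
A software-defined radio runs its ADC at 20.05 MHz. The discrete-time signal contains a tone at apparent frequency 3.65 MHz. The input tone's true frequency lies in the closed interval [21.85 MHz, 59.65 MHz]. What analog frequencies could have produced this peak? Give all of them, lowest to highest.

23.7 MHz, 36.45 MHz, 43.75 MHz, 56.5 MHz

Frequencies that alias to 3.65 MHz are k·fs ± 3.65 MHz for integer k ≥ 0.
k=0: 3.65 MHz.
k=1: 16.4 MHz, 23.7 MHz.
k=2: 36.45 MHz, 43.75 MHz.
k=3: 56.5 MHz, 63.8 MHz.
k=4: 76.55 MHz, 83.85 MHz.
Within [21.85 MHz, 59.65 MHz]: 23.7 MHz, 36.45 MHz, 43.75 MHz, 56.5 MHz.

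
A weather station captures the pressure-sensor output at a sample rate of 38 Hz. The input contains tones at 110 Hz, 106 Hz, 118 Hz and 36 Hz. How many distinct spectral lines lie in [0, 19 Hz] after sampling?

3

fs/2 = 19 Hz.
110 Hz mod fs = 34 Hz.
34 Hz > fs/2 = 19 Hz, folds to fs − 34 Hz = 4 Hz.
106 Hz mod fs = 30 Hz.
30 Hz > fs/2 = 19 Hz, folds to fs − 30 Hz = 8 Hz.
118 Hz mod fs = 4 Hz.
4 Hz ≤ fs/2 = 19 Hz, appears at 4 Hz.
36 Hz > fs/2 = 19 Hz, folds to fs − 36 Hz = 2 Hz.
Distinct values: {2 Hz, 4 Hz, 8 Hz} → 3.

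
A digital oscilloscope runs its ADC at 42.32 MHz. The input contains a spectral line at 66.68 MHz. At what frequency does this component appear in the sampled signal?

66.68 MHz mod fs = 24.36 MHz.
24.36 MHz > fs/2 = 21.16 MHz, folds to fs − 24.36 MHz = 17.96 MHz.

17.96 MHz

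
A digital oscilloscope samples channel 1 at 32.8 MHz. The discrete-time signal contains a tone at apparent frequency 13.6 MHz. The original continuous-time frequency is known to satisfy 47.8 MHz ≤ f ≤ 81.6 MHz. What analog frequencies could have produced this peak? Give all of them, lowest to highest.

Frequencies that alias to 13.6 MHz are k·fs ± 13.6 MHz for integer k ≥ 0.
k=0: 13.6 MHz.
k=1: 19.2 MHz, 46.4 MHz.
k=2: 52 MHz, 79.2 MHz.
k=3: 84.8 MHz, 112 MHz.
Within [47.8 MHz, 81.6 MHz]: 52 MHz, 79.2 MHz.

52 MHz, 79.2 MHz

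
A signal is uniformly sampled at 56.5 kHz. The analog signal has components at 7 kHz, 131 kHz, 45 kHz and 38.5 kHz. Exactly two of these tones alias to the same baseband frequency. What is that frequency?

fs/2 = 28.25 kHz.
7 kHz ≤ fs/2 = 28.25 kHz, passes unchanged.
131 kHz mod fs = 18 kHz.
18 kHz ≤ fs/2 = 28.25 kHz, appears at 18 kHz.
45 kHz > fs/2 = 28.25 kHz, folds to fs − 45 kHz = 11.5 kHz.
38.5 kHz > fs/2 = 28.25 kHz, folds to fs − 38.5 kHz = 18 kHz.
38.5 kHz and 131 kHz both map to 18 kHz.

18 kHz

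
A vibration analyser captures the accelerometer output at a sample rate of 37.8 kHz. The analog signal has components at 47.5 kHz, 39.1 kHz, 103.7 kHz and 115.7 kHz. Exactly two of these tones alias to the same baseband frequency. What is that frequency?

fs/2 = 18.9 kHz.
47.5 kHz mod fs = 9.7 kHz.
9.7 kHz ≤ fs/2 = 18.9 kHz, appears at 9.7 kHz.
39.1 kHz mod fs = 1.3 kHz.
1.3 kHz ≤ fs/2 = 18.9 kHz, appears at 1.3 kHz.
103.7 kHz mod fs = 28.1 kHz.
28.1 kHz > fs/2 = 18.9 kHz, folds to fs − 28.1 kHz = 9.7 kHz.
115.7 kHz mod fs = 2.3 kHz.
2.3 kHz ≤ fs/2 = 18.9 kHz, appears at 2.3 kHz.
47.5 kHz and 103.7 kHz both map to 9.7 kHz.

9.7 kHz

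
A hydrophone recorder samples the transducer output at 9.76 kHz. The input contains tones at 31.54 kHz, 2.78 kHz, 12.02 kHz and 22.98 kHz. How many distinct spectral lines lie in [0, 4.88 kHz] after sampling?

fs/2 = 4.88 kHz.
31.54 kHz mod fs = 2.26 kHz.
2.26 kHz ≤ fs/2 = 4.88 kHz, appears at 2.26 kHz.
2.78 kHz ≤ fs/2 = 4.88 kHz, passes unchanged.
12.02 kHz mod fs = 2.26 kHz.
2.26 kHz ≤ fs/2 = 4.88 kHz, appears at 2.26 kHz.
22.98 kHz mod fs = 3.46 kHz.
3.46 kHz ≤ fs/2 = 4.88 kHz, appears at 3.46 kHz.
Distinct values: {2.26 kHz, 2.78 kHz, 3.46 kHz} → 3.

3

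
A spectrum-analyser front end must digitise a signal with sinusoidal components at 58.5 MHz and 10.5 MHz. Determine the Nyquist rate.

117 MHz

Highest-frequency component: 58.5 MHz.
Nyquist rate = 2 × 58.5 MHz = 117 MHz.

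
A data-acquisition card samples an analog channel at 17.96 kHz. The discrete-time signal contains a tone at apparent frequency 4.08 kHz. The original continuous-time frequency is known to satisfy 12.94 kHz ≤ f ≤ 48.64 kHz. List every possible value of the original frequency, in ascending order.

Frequencies that alias to 4.08 kHz are k·fs ± 4.08 kHz for integer k ≥ 0.
k=0: 4.08 kHz.
k=1: 13.88 kHz, 22.04 kHz.
k=2: 31.84 kHz, 40 kHz.
k=3: 49.8 kHz, 57.96 kHz.
Within [12.94 kHz, 48.64 kHz]: 13.88 kHz, 22.04 kHz, 31.84 kHz, 40 kHz.

13.88 kHz, 22.04 kHz, 31.84 kHz, 40 kHz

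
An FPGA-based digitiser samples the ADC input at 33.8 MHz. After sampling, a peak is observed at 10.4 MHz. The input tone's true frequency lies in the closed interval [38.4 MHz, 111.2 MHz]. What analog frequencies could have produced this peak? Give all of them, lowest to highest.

Frequencies that alias to 10.4 MHz are k·fs ± 10.4 MHz for integer k ≥ 0.
k=0: 10.4 MHz.
k=1: 23.4 MHz, 44.2 MHz.
k=2: 57.2 MHz, 78 MHz.
k=3: 91 MHz, 111.8 MHz.
k=4: 124.8 MHz, 145.6 MHz.
Within [38.4 MHz, 111.2 MHz]: 44.2 MHz, 57.2 MHz, 78 MHz, 91 MHz.

44.2 MHz, 57.2 MHz, 78 MHz, 91 MHz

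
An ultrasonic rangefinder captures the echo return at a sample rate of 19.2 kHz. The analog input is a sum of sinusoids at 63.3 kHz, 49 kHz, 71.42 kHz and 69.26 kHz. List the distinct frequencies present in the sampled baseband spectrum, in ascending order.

5.38 kHz, 5.7 kHz, 7.54 kHz, 8.6 kHz

fs/2 = 9.6 kHz.
63.3 kHz mod fs = 5.7 kHz.
5.7 kHz ≤ fs/2 = 9.6 kHz, appears at 5.7 kHz.
49 kHz mod fs = 10.6 kHz.
10.6 kHz > fs/2 = 9.6 kHz, folds to fs − 10.6 kHz = 8.6 kHz.
71.42 kHz mod fs = 13.82 kHz.
13.82 kHz > fs/2 = 9.6 kHz, folds to fs − 13.82 kHz = 5.38 kHz.
69.26 kHz mod fs = 11.66 kHz.
11.66 kHz > fs/2 = 9.6 kHz, folds to fs − 11.66 kHz = 7.54 kHz.
Distinct values: {5.38 kHz, 5.7 kHz, 7.54 kHz, 8.6 kHz}.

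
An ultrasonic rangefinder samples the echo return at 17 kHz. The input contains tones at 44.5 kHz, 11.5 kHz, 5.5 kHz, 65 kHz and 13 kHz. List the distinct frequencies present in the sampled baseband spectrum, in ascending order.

3 kHz, 4 kHz, 5.5 kHz, 6.5 kHz

fs/2 = 8.5 kHz.
44.5 kHz mod fs = 10.5 kHz.
10.5 kHz > fs/2 = 8.5 kHz, folds to fs − 10.5 kHz = 6.5 kHz.
11.5 kHz > fs/2 = 8.5 kHz, folds to fs − 11.5 kHz = 5.5 kHz.
5.5 kHz ≤ fs/2 = 8.5 kHz, passes unchanged.
65 kHz mod fs = 14 kHz.
14 kHz > fs/2 = 8.5 kHz, folds to fs − 14 kHz = 3 kHz.
13 kHz > fs/2 = 8.5 kHz, folds to fs − 13 kHz = 4 kHz.
Distinct values: {3 kHz, 4 kHz, 5.5 kHz, 6.5 kHz}.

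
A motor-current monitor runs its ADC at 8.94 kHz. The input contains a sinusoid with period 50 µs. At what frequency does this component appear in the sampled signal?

2.12 kHz

T = 50 µs → f = 1/T = 20 kHz.
20 kHz mod fs = 2.12 kHz.
2.12 kHz ≤ fs/2 = 4.47 kHz, appears at 2.12 kHz.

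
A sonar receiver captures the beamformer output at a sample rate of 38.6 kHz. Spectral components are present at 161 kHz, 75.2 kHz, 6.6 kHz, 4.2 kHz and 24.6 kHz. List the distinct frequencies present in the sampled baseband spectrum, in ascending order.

2 kHz, 4.2 kHz, 6.6 kHz, 14 kHz

fs/2 = 19.3 kHz.
161 kHz mod fs = 6.6 kHz.
6.6 kHz ≤ fs/2 = 19.3 kHz, appears at 6.6 kHz.
75.2 kHz mod fs = 36.6 kHz.
36.6 kHz > fs/2 = 19.3 kHz, folds to fs − 36.6 kHz = 2 kHz.
6.6 kHz ≤ fs/2 = 19.3 kHz, passes unchanged.
4.2 kHz ≤ fs/2 = 19.3 kHz, passes unchanged.
24.6 kHz > fs/2 = 19.3 kHz, folds to fs − 24.6 kHz = 14 kHz.
Distinct values: {2 kHz, 4.2 kHz, 6.6 kHz, 14 kHz}.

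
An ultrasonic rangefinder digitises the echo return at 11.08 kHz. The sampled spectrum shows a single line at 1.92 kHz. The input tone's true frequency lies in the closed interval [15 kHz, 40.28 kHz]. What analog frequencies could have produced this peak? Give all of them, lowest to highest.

20.24 kHz, 24.08 kHz, 31.32 kHz, 35.16 kHz

Frequencies that alias to 1.92 kHz are k·fs ± 1.92 kHz for integer k ≥ 0.
k=0: 1.92 kHz.
k=1: 9.16 kHz, 13 kHz.
k=2: 20.24 kHz, 24.08 kHz.
k=3: 31.32 kHz, 35.16 kHz.
k=4: 42.4 kHz, 46.24 kHz.
Within [15 kHz, 40.28 kHz]: 20.24 kHz, 24.08 kHz, 31.32 kHz, 35.16 kHz.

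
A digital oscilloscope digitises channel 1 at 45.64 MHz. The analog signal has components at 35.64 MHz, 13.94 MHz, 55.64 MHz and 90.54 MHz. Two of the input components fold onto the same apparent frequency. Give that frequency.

fs/2 = 22.82 MHz.
35.64 MHz > fs/2 = 22.82 MHz, folds to fs − 35.64 MHz = 10 MHz.
13.94 MHz ≤ fs/2 = 22.82 MHz, passes unchanged.
55.64 MHz mod fs = 10 MHz.
10 MHz ≤ fs/2 = 22.82 MHz, appears at 10 MHz.
90.54 MHz mod fs = 44.9 MHz.
44.9 MHz > fs/2 = 22.82 MHz, folds to fs − 44.9 MHz = 0.74 MHz.
35.64 MHz and 55.64 MHz both map to 10 MHz.

10 MHz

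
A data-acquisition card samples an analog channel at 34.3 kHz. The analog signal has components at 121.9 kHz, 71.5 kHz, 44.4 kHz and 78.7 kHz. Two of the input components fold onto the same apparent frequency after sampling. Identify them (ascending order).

44.4 kHz, 78.7 kHz

fs/2 = 17.15 kHz.
121.9 kHz mod fs = 19 kHz.
19 kHz > fs/2 = 17.15 kHz, folds to fs − 19 kHz = 15.3 kHz.
71.5 kHz mod fs = 2.9 kHz.
2.9 kHz ≤ fs/2 = 17.15 kHz, appears at 2.9 kHz.
44.4 kHz mod fs = 10.1 kHz.
10.1 kHz ≤ fs/2 = 17.15 kHz, appears at 10.1 kHz.
78.7 kHz mod fs = 10.1 kHz.
10.1 kHz ≤ fs/2 = 17.15 kHz, appears at 10.1 kHz.
44.4 kHz and 78.7 kHz both map to 10.1 kHz.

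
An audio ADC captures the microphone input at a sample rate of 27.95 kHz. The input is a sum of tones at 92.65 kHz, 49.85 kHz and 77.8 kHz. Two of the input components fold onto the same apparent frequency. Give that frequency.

6.05 kHz

fs/2 = 13.975 kHz.
92.65 kHz mod fs = 8.8 kHz.
8.8 kHz ≤ fs/2 = 13.975 kHz, appears at 8.8 kHz.
49.85 kHz mod fs = 21.9 kHz.
21.9 kHz > fs/2 = 13.975 kHz, folds to fs − 21.9 kHz = 6.05 kHz.
77.8 kHz mod fs = 21.9 kHz.
21.9 kHz > fs/2 = 13.975 kHz, folds to fs − 21.9 kHz = 6.05 kHz.
49.85 kHz and 77.8 kHz both map to 6.05 kHz.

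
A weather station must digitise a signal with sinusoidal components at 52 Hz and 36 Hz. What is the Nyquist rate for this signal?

Highest-frequency component: 52 Hz.
Nyquist rate = 2 × 52 Hz = 104 Hz.

104 Hz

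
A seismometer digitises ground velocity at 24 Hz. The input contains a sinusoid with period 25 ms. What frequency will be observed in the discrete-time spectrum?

T = 25 ms → f = 1/T = 40 Hz.
40 Hz mod fs = 16 Hz.
16 Hz > fs/2 = 12 Hz, folds to fs − 16 Hz = 8 Hz.

8 Hz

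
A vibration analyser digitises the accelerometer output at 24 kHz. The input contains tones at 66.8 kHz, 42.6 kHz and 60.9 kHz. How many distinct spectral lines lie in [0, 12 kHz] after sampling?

fs/2 = 12 kHz.
66.8 kHz mod fs = 18.8 kHz.
18.8 kHz > fs/2 = 12 kHz, folds to fs − 18.8 kHz = 5.2 kHz.
42.6 kHz mod fs = 18.6 kHz.
18.6 kHz > fs/2 = 12 kHz, folds to fs − 18.6 kHz = 5.4 kHz.
60.9 kHz mod fs = 12.9 kHz.
12.9 kHz > fs/2 = 12 kHz, folds to fs − 12.9 kHz = 11.1 kHz.
Distinct values: {5.2 kHz, 5.4 kHz, 11.1 kHz} → 3.

3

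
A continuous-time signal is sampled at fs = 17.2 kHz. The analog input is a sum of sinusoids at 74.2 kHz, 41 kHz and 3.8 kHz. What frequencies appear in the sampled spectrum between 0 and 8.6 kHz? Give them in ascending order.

3.8 kHz, 5.4 kHz, 6.6 kHz

fs/2 = 8.6 kHz.
74.2 kHz mod fs = 5.4 kHz.
5.4 kHz ≤ fs/2 = 8.6 kHz, appears at 5.4 kHz.
41 kHz mod fs = 6.6 kHz.
6.6 kHz ≤ fs/2 = 8.6 kHz, appears at 6.6 kHz.
3.8 kHz ≤ fs/2 = 8.6 kHz, passes unchanged.
Distinct values: {3.8 kHz, 5.4 kHz, 6.6 kHz}.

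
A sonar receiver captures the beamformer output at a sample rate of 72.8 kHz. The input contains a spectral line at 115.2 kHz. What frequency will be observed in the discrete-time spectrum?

115.2 kHz mod fs = 42.4 kHz.
42.4 kHz > fs/2 = 36.4 kHz, folds to fs − 42.4 kHz = 30.4 kHz.

30.4 kHz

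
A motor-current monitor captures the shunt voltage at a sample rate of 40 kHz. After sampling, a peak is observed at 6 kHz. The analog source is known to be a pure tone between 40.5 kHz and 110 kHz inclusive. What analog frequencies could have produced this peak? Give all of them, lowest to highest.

46 kHz, 74 kHz, 86 kHz

Frequencies that alias to 6 kHz are k·fs ± 6 kHz for integer k ≥ 0.
k=0: 6 kHz.
k=1: 34 kHz, 46 kHz.
k=2: 74 kHz, 86 kHz.
k=3: 114 kHz, 126 kHz.
Within [40.5 kHz, 110 kHz]: 46 kHz, 74 kHz, 86 kHz.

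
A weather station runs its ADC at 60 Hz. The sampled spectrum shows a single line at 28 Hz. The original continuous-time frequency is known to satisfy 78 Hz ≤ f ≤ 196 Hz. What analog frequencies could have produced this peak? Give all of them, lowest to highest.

Frequencies that alias to 28 Hz are k·fs ± 28 Hz for integer k ≥ 0.
k=0: 28 Hz.
k=1: 32 Hz, 88 Hz.
k=2: 92 Hz, 148 Hz.
k=3: 152 Hz, 208 Hz.
k=4: 212 Hz, 268 Hz.
Within [78 Hz, 196 Hz]: 88 Hz, 92 Hz, 148 Hz, 152 Hz.

88 Hz, 92 Hz, 148 Hz, 152 Hz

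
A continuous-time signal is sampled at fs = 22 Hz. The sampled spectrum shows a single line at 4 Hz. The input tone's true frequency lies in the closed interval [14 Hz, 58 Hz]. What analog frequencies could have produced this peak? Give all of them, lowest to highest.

Frequencies that alias to 4 Hz are k·fs ± 4 Hz for integer k ≥ 0.
k=0: 4 Hz.
k=1: 18 Hz, 26 Hz.
k=2: 40 Hz, 48 Hz.
k=3: 62 Hz, 70 Hz.
Within [14 Hz, 58 Hz]: 18 Hz, 26 Hz, 40 Hz, 48 Hz.

18 Hz, 26 Hz, 40 Hz, 48 Hz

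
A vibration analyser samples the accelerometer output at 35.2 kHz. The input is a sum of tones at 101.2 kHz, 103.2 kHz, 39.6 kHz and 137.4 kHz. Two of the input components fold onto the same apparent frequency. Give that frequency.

4.4 kHz

fs/2 = 17.6 kHz.
101.2 kHz mod fs = 30.8 kHz.
30.8 kHz > fs/2 = 17.6 kHz, folds to fs − 30.8 kHz = 4.4 kHz.
103.2 kHz mod fs = 32.8 kHz.
32.8 kHz > fs/2 = 17.6 kHz, folds to fs − 32.8 kHz = 2.4 kHz.
39.6 kHz mod fs = 4.4 kHz.
4.4 kHz ≤ fs/2 = 17.6 kHz, appears at 4.4 kHz.
137.4 kHz mod fs = 31.8 kHz.
31.8 kHz > fs/2 = 17.6 kHz, folds to fs − 31.8 kHz = 3.4 kHz.
39.6 kHz and 101.2 kHz both map to 4.4 kHz.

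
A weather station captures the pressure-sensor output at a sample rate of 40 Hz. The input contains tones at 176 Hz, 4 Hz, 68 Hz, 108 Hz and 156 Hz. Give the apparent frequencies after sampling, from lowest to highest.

4 Hz, 12 Hz, 16 Hz

fs/2 = 20 Hz.
176 Hz mod fs = 16 Hz.
16 Hz ≤ fs/2 = 20 Hz, appears at 16 Hz.
4 Hz ≤ fs/2 = 20 Hz, passes unchanged.
68 Hz mod fs = 28 Hz.
28 Hz > fs/2 = 20 Hz, folds to fs − 28 Hz = 12 Hz.
108 Hz mod fs = 28 Hz.
28 Hz > fs/2 = 20 Hz, folds to fs − 28 Hz = 12 Hz.
156 Hz mod fs = 36 Hz.
36 Hz > fs/2 = 20 Hz, folds to fs − 36 Hz = 4 Hz.
Distinct values: {4 Hz, 12 Hz, 16 Hz}.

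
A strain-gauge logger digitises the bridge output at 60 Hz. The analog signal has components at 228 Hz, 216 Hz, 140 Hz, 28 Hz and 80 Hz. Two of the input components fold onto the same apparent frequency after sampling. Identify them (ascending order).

fs/2 = 30 Hz.
228 Hz mod fs = 48 Hz.
48 Hz > fs/2 = 30 Hz, folds to fs − 48 Hz = 12 Hz.
216 Hz mod fs = 36 Hz.
36 Hz > fs/2 = 30 Hz, folds to fs − 36 Hz = 24 Hz.
140 Hz mod fs = 20 Hz.
20 Hz ≤ fs/2 = 30 Hz, appears at 20 Hz.
28 Hz ≤ fs/2 = 30 Hz, passes unchanged.
80 Hz mod fs = 20 Hz.
20 Hz ≤ fs/2 = 30 Hz, appears at 20 Hz.
80 Hz and 140 Hz both map to 20 Hz.

80 Hz, 140 Hz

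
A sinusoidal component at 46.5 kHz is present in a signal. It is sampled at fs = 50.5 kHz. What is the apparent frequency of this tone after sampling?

4 kHz

46.5 kHz > fs/2 = 25.25 kHz, folds to fs − 46.5 kHz = 4 kHz.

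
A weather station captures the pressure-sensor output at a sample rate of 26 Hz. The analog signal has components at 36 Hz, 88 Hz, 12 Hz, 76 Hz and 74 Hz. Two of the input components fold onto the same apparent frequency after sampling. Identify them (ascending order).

36 Hz, 88 Hz

fs/2 = 13 Hz.
36 Hz mod fs = 10 Hz.
10 Hz ≤ fs/2 = 13 Hz, appears at 10 Hz.
88 Hz mod fs = 10 Hz.
10 Hz ≤ fs/2 = 13 Hz, appears at 10 Hz.
12 Hz ≤ fs/2 = 13 Hz, passes unchanged.
76 Hz mod fs = 24 Hz.
24 Hz > fs/2 = 13 Hz, folds to fs − 24 Hz = 2 Hz.
74 Hz mod fs = 22 Hz.
22 Hz > fs/2 = 13 Hz, folds to fs − 22 Hz = 4 Hz.
36 Hz and 88 Hz both map to 10 Hz.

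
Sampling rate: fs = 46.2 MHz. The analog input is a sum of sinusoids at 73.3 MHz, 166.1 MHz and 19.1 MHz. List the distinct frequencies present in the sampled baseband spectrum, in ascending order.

18.7 MHz, 19.1 MHz

fs/2 = 23.1 MHz.
73.3 MHz mod fs = 27.1 MHz.
27.1 MHz > fs/2 = 23.1 MHz, folds to fs − 27.1 MHz = 19.1 MHz.
166.1 MHz mod fs = 27.5 MHz.
27.5 MHz > fs/2 = 23.1 MHz, folds to fs − 27.5 MHz = 18.7 MHz.
19.1 MHz ≤ fs/2 = 23.1 MHz, passes unchanged.
Distinct values: {18.7 MHz, 19.1 MHz}.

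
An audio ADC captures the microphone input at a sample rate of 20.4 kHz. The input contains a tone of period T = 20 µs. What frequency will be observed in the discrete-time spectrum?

9.2 kHz

T = 20 µs → f = 1/T = 50 kHz.
50 kHz mod fs = 9.2 kHz.
9.2 kHz ≤ fs/2 = 10.2 kHz, appears at 9.2 kHz.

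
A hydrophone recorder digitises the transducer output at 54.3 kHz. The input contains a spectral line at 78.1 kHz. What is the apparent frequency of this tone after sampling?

78.1 kHz mod fs = 23.8 kHz.
23.8 kHz ≤ fs/2 = 27.15 kHz, appears at 23.8 kHz.

23.8 kHz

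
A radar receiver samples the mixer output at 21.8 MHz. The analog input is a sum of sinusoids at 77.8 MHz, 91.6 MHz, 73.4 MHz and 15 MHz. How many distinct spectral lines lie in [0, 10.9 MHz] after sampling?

fs/2 = 10.9 MHz.
77.8 MHz mod fs = 12.4 MHz.
12.4 MHz > fs/2 = 10.9 MHz, folds to fs − 12.4 MHz = 9.4 MHz.
91.6 MHz mod fs = 4.4 MHz.
4.4 MHz ≤ fs/2 = 10.9 MHz, appears at 4.4 MHz.
73.4 MHz mod fs = 8 MHz.
8 MHz ≤ fs/2 = 10.9 MHz, appears at 8 MHz.
15 MHz > fs/2 = 10.9 MHz, folds to fs − 15 MHz = 6.8 MHz.
Distinct values: {4.4 MHz, 6.8 MHz, 8 MHz, 9.4 MHz} → 4.

4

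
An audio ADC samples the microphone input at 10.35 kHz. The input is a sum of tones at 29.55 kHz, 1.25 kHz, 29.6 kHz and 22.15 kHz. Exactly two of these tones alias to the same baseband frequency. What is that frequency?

fs/2 = 5.175 kHz.
29.55 kHz mod fs = 8.85 kHz.
8.85 kHz > fs/2 = 5.175 kHz, folds to fs − 8.85 kHz = 1.5 kHz.
1.25 kHz ≤ fs/2 = 5.175 kHz, passes unchanged.
29.6 kHz mod fs = 8.9 kHz.
8.9 kHz > fs/2 = 5.175 kHz, folds to fs − 8.9 kHz = 1.45 kHz.
22.15 kHz mod fs = 1.45 kHz.
1.45 kHz ≤ fs/2 = 5.175 kHz, appears at 1.45 kHz.
22.15 kHz and 29.6 kHz both map to 1.45 kHz.

1.45 kHz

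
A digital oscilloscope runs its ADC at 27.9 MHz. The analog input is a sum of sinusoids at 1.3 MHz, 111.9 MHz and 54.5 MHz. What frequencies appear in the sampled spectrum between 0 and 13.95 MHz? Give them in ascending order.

fs/2 = 13.95 MHz.
1.3 MHz ≤ fs/2 = 13.95 MHz, passes unchanged.
111.9 MHz mod fs = 0.3 MHz.
0.3 MHz ≤ fs/2 = 13.95 MHz, appears at 0.3 MHz.
54.5 MHz mod fs = 26.6 MHz.
26.6 MHz > fs/2 = 13.95 MHz, folds to fs − 26.6 MHz = 1.3 MHz.
Distinct values: {0.3 MHz, 1.3 MHz}.

0.3 MHz, 1.3 MHz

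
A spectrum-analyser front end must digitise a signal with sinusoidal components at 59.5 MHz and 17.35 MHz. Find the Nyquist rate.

Highest-frequency component: 59.5 MHz.
Nyquist rate = 2 × 59.5 MHz = 119 MHz.

119 MHz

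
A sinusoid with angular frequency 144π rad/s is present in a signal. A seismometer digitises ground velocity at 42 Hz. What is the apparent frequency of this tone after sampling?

12 Hz

ω = 144π rad/s → f = ω/(2π) = 72 Hz.
72 Hz mod fs = 30 Hz.
30 Hz > fs/2 = 21 Hz, folds to fs − 30 Hz = 12 Hz.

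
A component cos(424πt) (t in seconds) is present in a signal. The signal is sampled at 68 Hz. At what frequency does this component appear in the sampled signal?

8 Hz

ω = 424π rad/s → f = ω/(2π) = 212 Hz.
212 Hz mod fs = 8 Hz.
8 Hz ≤ fs/2 = 34 Hz, appears at 8 Hz.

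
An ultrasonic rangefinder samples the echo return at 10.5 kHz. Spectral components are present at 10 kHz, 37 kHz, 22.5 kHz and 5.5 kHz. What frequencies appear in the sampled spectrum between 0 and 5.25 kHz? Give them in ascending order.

fs/2 = 5.25 kHz.
10 kHz > fs/2 = 5.25 kHz, folds to fs − 10 kHz = 0.5 kHz.
37 kHz mod fs = 5.5 kHz.
5.5 kHz > fs/2 = 5.25 kHz, folds to fs − 5.5 kHz = 5 kHz.
22.5 kHz mod fs = 1.5 kHz.
1.5 kHz ≤ fs/2 = 5.25 kHz, appears at 1.5 kHz.
5.5 kHz > fs/2 = 5.25 kHz, folds to fs − 5.5 kHz = 5 kHz.
Distinct values: {0.5 kHz, 1.5 kHz, 5 kHz}.

0.5 kHz, 1.5 kHz, 5 kHz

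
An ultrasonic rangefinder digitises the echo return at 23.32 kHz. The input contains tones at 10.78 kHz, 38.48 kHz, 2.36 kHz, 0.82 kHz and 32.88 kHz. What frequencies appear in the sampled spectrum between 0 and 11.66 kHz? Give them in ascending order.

fs/2 = 11.66 kHz.
10.78 kHz ≤ fs/2 = 11.66 kHz, passes unchanged.
38.48 kHz mod fs = 15.16 kHz.
15.16 kHz > fs/2 = 11.66 kHz, folds to fs − 15.16 kHz = 8.16 kHz.
2.36 kHz ≤ fs/2 = 11.66 kHz, passes unchanged.
0.82 kHz ≤ fs/2 = 11.66 kHz, passes unchanged.
32.88 kHz mod fs = 9.56 kHz.
9.56 kHz ≤ fs/2 = 11.66 kHz, appears at 9.56 kHz.
Distinct values: {0.82 kHz, 2.36 kHz, 8.16 kHz, 9.56 kHz, 10.78 kHz}.

0.82 kHz, 2.36 kHz, 8.16 kHz, 9.56 kHz, 10.78 kHz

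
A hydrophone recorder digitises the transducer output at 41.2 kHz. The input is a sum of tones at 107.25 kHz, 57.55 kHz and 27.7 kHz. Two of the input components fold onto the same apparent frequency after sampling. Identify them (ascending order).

57.55 kHz, 107.25 kHz

fs/2 = 20.6 kHz.
107.25 kHz mod fs = 24.85 kHz.
24.85 kHz > fs/2 = 20.6 kHz, folds to fs − 24.85 kHz = 16.35 kHz.
57.55 kHz mod fs = 16.35 kHz.
16.35 kHz ≤ fs/2 = 20.6 kHz, appears at 16.35 kHz.
27.7 kHz > fs/2 = 20.6 kHz, folds to fs − 27.7 kHz = 13.5 kHz.
57.55 kHz and 107.25 kHz both map to 16.35 kHz.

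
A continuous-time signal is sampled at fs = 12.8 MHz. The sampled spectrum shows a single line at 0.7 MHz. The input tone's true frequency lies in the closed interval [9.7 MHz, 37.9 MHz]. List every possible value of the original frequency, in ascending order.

Frequencies that alias to 0.7 MHz are k·fs ± 0.7 MHz for integer k ≥ 0.
k=0: 0.7 MHz.
k=1: 12.1 MHz, 13.5 MHz.
k=2: 24.9 MHz, 26.3 MHz.
k=3: 37.7 MHz, 39.1 MHz.
k=4: 50.5 MHz, 51.9 MHz.
Within [9.7 MHz, 37.9 MHz]: 12.1 MHz, 13.5 MHz, 24.9 MHz, 26.3 MHz, 37.7 MHz.

12.1 MHz, 13.5 MHz, 24.9 MHz, 26.3 MHz, 37.7 MHz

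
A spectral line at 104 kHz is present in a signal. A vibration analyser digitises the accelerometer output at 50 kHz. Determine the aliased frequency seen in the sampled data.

4 kHz

104 kHz mod fs = 4 kHz.
4 kHz ≤ fs/2 = 25 kHz, appears at 4 kHz.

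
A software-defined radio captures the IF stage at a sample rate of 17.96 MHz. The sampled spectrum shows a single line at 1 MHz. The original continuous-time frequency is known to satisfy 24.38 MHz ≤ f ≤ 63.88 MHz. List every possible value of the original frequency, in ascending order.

34.92 MHz, 36.92 MHz, 52.88 MHz, 54.88 MHz

Frequencies that alias to 1 MHz are k·fs ± 1 MHz for integer k ≥ 0.
k=0: 1 MHz.
k=1: 16.96 MHz, 18.96 MHz.
k=2: 34.92 MHz, 36.92 MHz.
k=3: 52.88 MHz, 54.88 MHz.
k=4: 70.84 MHz, 72.84 MHz.
Within [24.38 MHz, 63.88 MHz]: 34.92 MHz, 36.92 MHz, 52.88 MHz, 54.88 MHz.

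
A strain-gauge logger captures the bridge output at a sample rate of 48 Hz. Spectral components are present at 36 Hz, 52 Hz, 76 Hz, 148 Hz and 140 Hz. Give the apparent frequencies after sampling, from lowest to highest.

fs/2 = 24 Hz.
36 Hz > fs/2 = 24 Hz, folds to fs − 36 Hz = 12 Hz.
52 Hz mod fs = 4 Hz.
4 Hz ≤ fs/2 = 24 Hz, appears at 4 Hz.
76 Hz mod fs = 28 Hz.
28 Hz > fs/2 = 24 Hz, folds to fs − 28 Hz = 20 Hz.
148 Hz mod fs = 4 Hz.
4 Hz ≤ fs/2 = 24 Hz, appears at 4 Hz.
140 Hz mod fs = 44 Hz.
44 Hz > fs/2 = 24 Hz, folds to fs − 44 Hz = 4 Hz.
Distinct values: {4 Hz, 12 Hz, 20 Hz}.

4 Hz, 12 Hz, 20 Hz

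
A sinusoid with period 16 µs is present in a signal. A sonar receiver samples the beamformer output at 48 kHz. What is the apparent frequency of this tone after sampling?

T = 16 µs → f = 1/T = 62.5 kHz.
62.5 kHz mod fs = 14.5 kHz.
14.5 kHz ≤ fs/2 = 24 kHz, appears at 14.5 kHz.

14.5 kHz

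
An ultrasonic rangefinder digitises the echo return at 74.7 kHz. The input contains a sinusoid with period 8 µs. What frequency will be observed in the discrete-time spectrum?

24.4 kHz

T = 8 µs → f = 1/T = 125 kHz.
125 kHz mod fs = 50.3 kHz.
50.3 kHz > fs/2 = 37.35 kHz, folds to fs − 50.3 kHz = 24.4 kHz.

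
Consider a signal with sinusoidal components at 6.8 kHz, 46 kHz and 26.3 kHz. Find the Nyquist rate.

Highest-frequency component: 46 kHz.
Nyquist rate = 2 × 46 kHz = 92 kHz.

92 kHz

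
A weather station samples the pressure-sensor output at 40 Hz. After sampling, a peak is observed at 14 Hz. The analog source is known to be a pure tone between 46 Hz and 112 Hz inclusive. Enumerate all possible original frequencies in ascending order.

Frequencies that alias to 14 Hz are k·fs ± 14 Hz for integer k ≥ 0.
k=0: 14 Hz.
k=1: 26 Hz, 54 Hz.
k=2: 66 Hz, 94 Hz.
k=3: 106 Hz, 134 Hz.
k=4: 146 Hz, 174 Hz.
Within [46 Hz, 112 Hz]: 54 Hz, 66 Hz, 94 Hz, 106 Hz.

54 Hz, 66 Hz, 94 Hz, 106 Hz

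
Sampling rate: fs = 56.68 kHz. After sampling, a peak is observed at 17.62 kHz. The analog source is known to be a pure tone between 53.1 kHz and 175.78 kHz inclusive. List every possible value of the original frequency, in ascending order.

74.3 kHz, 95.74 kHz, 130.98 kHz, 152.42 kHz

Frequencies that alias to 17.62 kHz are k·fs ± 17.62 kHz for integer k ≥ 0.
k=0: 17.62 kHz.
k=1: 39.06 kHz, 74.3 kHz.
k=2: 95.74 kHz, 130.98 kHz.
k=3: 152.42 kHz, 187.66 kHz.
k=4: 209.1 kHz, 244.34 kHz.
Within [53.1 kHz, 175.78 kHz]: 74.3 kHz, 95.74 kHz, 130.98 kHz, 152.42 kHz.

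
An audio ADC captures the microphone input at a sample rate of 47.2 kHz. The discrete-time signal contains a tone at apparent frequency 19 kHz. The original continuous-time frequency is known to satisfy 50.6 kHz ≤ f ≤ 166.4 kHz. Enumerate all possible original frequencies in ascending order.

Frequencies that alias to 19 kHz are k·fs ± 19 kHz for integer k ≥ 0.
k=0: 19 kHz.
k=1: 28.2 kHz, 66.2 kHz.
k=2: 75.4 kHz, 113.4 kHz.
k=3: 122.6 kHz, 160.6 kHz.
k=4: 169.8 kHz, 207.8 kHz.
Within [50.6 kHz, 166.4 kHz]: 66.2 kHz, 75.4 kHz, 113.4 kHz, 122.6 kHz, 160.6 kHz.

66.2 kHz, 75.4 kHz, 113.4 kHz, 122.6 kHz, 160.6 kHz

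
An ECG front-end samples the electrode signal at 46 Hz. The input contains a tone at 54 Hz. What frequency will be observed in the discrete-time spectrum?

54 Hz mod fs = 8 Hz.
8 Hz ≤ fs/2 = 23 Hz, appears at 8 Hz.

8 Hz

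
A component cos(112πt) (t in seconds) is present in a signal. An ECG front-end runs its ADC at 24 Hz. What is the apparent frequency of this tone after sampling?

ω = 112π rad/s → f = ω/(2π) = 56 Hz.
56 Hz mod fs = 8 Hz.
8 Hz ≤ fs/2 = 12 Hz, appears at 8 Hz.

8 Hz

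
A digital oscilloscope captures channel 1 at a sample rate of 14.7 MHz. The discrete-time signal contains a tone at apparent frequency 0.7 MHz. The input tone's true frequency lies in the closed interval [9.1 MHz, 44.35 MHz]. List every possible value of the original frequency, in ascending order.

14 MHz, 15.4 MHz, 28.7 MHz, 30.1 MHz, 43.4 MHz

Frequencies that alias to 0.7 MHz are k·fs ± 0.7 MHz for integer k ≥ 0.
k=0: 0.7 MHz.
k=1: 14 MHz, 15.4 MHz.
k=2: 28.7 MHz, 30.1 MHz.
k=3: 43.4 MHz, 44.8 MHz.
k=4: 58.1 MHz, 59.5 MHz.
Within [9.1 MHz, 44.35 MHz]: 14 MHz, 15.4 MHz, 28.7 MHz, 30.1 MHz, 43.4 MHz.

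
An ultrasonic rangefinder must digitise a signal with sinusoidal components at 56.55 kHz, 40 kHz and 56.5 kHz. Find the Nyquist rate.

113.1 kHz

Highest-frequency component: 56.55 kHz.
Nyquist rate = 2 × 56.55 kHz = 113.1 kHz.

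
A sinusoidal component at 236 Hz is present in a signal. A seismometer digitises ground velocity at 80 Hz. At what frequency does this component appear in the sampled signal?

236 Hz mod fs = 76 Hz.
76 Hz > fs/2 = 40 Hz, folds to fs − 76 Hz = 4 Hz.

4 Hz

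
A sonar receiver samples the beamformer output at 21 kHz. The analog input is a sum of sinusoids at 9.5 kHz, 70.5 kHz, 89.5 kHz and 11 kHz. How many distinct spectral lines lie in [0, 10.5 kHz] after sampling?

4

fs/2 = 10.5 kHz.
9.5 kHz ≤ fs/2 = 10.5 kHz, passes unchanged.
70.5 kHz mod fs = 7.5 kHz.
7.5 kHz ≤ fs/2 = 10.5 kHz, appears at 7.5 kHz.
89.5 kHz mod fs = 5.5 kHz.
5.5 kHz ≤ fs/2 = 10.5 kHz, appears at 5.5 kHz.
11 kHz > fs/2 = 10.5 kHz, folds to fs − 11 kHz = 10 kHz.
Distinct values: {5.5 kHz, 7.5 kHz, 9.5 kHz, 10 kHz} → 4.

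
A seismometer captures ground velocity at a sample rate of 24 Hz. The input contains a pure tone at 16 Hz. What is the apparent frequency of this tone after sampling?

8 Hz

16 Hz > fs/2 = 12 Hz, folds to fs − 16 Hz = 8 Hz.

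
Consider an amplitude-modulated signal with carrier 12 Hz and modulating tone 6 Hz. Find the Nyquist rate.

AM sidebands sit at fc ± fm = 6 Hz and 18 Hz.
Highest-frequency component: 18 Hz.
Nyquist rate = 2 × 18 Hz = 36 Hz.

36 Hz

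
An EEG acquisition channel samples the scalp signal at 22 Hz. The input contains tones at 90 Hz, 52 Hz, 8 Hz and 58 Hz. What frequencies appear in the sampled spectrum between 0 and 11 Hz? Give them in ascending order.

fs/2 = 11 Hz.
90 Hz mod fs = 2 Hz.
2 Hz ≤ fs/2 = 11 Hz, appears at 2 Hz.
52 Hz mod fs = 8 Hz.
8 Hz ≤ fs/2 = 11 Hz, appears at 8 Hz.
8 Hz ≤ fs/2 = 11 Hz, passes unchanged.
58 Hz mod fs = 14 Hz.
14 Hz > fs/2 = 11 Hz, folds to fs − 14 Hz = 8 Hz.
Distinct values: {2 Hz, 8 Hz}.

2 Hz, 8 Hz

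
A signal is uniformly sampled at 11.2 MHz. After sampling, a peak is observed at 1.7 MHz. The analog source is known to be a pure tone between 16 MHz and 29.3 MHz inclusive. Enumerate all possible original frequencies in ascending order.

Frequencies that alias to 1.7 MHz are k·fs ± 1.7 MHz for integer k ≥ 0.
k=0: 1.7 MHz.
k=1: 9.5 MHz, 12.9 MHz.
k=2: 20.7 MHz, 24.1 MHz.
k=3: 31.9 MHz, 35.3 MHz.
Within [16 MHz, 29.3 MHz]: 20.7 MHz, 24.1 MHz.

20.7 MHz, 24.1 MHz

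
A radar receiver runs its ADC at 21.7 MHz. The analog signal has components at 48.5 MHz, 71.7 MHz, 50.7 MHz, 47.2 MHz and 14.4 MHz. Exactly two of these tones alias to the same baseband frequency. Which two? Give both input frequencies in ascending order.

fs/2 = 10.85 MHz.
48.5 MHz mod fs = 5.1 MHz.
5.1 MHz ≤ fs/2 = 10.85 MHz, appears at 5.1 MHz.
71.7 MHz mod fs = 6.6 MHz.
6.6 MHz ≤ fs/2 = 10.85 MHz, appears at 6.6 MHz.
50.7 MHz mod fs = 7.3 MHz.
7.3 MHz ≤ fs/2 = 10.85 MHz, appears at 7.3 MHz.
47.2 MHz mod fs = 3.8 MHz.
3.8 MHz ≤ fs/2 = 10.85 MHz, appears at 3.8 MHz.
14.4 MHz > fs/2 = 10.85 MHz, folds to fs − 14.4 MHz = 7.3 MHz.
14.4 MHz and 50.7 MHz both map to 7.3 MHz.

14.4 MHz, 50.7 MHz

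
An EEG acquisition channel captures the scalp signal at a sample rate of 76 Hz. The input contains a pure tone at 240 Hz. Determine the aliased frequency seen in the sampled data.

240 Hz mod fs = 12 Hz.
12 Hz ≤ fs/2 = 38 Hz, appears at 12 Hz.

12 Hz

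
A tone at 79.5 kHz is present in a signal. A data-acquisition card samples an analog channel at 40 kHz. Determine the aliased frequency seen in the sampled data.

79.5 kHz mod fs = 39.5 kHz.
39.5 kHz > fs/2 = 20 kHz, folds to fs − 39.5 kHz = 0.5 kHz.

0.5 kHz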